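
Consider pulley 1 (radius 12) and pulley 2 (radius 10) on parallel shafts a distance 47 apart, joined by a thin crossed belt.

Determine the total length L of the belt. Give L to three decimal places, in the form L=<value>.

L=173.615

crossed belt: β = asin((r1+r2)/C) = asin(22/47) = 27.9101°
wrap1 = wrap2 = π + 2β = 235.8201°
tangent length = C·cosβ = 41.5331
L = (r1+r2)·wrap + 2·C·cosβ = 22·4.1158 + 2·41.5331 = 173.6147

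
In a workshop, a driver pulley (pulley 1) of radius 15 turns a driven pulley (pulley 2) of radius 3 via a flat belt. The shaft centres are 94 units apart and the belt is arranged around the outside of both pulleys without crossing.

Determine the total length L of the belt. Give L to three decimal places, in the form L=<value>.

open belt: β = asin((r2−r1)/C) = asin(-12/94) = -7.3344°
wrap1 = π − 2β = 194.6687°
wrap2 = π + 2β = 165.3313°
tangent length = C·cosβ = 93.2309
L = r1·wrap1 + r2·wrap2 + 2·C·cosβ = 15·3.3976 + 3·2.8856 + 2·93.2309 = 246.0827

L=246.083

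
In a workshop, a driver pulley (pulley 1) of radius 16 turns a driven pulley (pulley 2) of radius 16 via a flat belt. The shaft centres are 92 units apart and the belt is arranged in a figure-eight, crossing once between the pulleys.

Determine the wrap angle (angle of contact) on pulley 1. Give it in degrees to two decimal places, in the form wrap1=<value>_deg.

wrap1=220.71_deg

crossed belt: β = asin((r1+r2)/C) = asin(32/92) = 20.3544°
wrap1 = wrap2 = π + 2β = 220.7088°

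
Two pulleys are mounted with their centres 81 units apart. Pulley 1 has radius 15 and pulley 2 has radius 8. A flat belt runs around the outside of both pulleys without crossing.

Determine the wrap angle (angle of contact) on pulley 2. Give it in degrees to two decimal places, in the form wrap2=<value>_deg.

wrap2=170.08_deg

open belt: β = asin((r2−r1)/C) = asin(-7/81) = -4.9577°
wrap1 = π − 2β = 189.9153°
wrap2 = π + 2β = 170.0847°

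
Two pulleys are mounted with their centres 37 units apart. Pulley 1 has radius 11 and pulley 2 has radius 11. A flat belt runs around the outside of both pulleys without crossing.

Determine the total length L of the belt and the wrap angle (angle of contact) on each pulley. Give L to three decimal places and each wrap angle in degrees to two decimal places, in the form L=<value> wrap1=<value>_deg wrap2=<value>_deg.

open belt: β = asin((r2−r1)/C) = asin(0/37) = 0.0000°
wrap1 = π − 2β = 180.0000°
wrap2 = π + 2β = 180.0000°
tangent length = C·cosβ = 37.0000
L = r1·wrap1 + r2·wrap2 + 2·C·cosβ = 11·3.1416 + 11·3.1416 + 2·37.0000 = 143.1150

L=143.115 wrap1=180.00_deg wrap2=180.00_deg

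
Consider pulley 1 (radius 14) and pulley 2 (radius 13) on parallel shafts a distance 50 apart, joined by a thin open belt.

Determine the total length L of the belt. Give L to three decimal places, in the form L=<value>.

open belt: β = asin((r2−r1)/C) = asin(-1/50) = -1.1460°
wrap1 = π − 2β = 182.2920°
wrap2 = π + 2β = 177.7080°
tangent length = C·cosβ = 49.9900
L = r1·wrap1 + r2·wrap2 + 2·C·cosβ = 14·3.1816 + 13·3.1016 + 2·49.9900 = 184.8430

L=184.843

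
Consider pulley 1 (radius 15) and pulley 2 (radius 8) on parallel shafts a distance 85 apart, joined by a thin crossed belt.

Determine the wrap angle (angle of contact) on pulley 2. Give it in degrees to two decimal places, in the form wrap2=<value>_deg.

wrap2=211.40_deg

crossed belt: β = asin((r1+r2)/C) = asin(23/85) = 15.6993°
wrap1 = wrap2 = π + 2β = 211.3985°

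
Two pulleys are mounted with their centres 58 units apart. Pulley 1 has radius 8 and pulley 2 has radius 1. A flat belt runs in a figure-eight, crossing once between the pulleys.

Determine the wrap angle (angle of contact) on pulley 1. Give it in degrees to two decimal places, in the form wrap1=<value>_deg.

crossed belt: β = asin((r1+r2)/C) = asin(9/58) = 8.9268°
wrap1 = wrap2 = π + 2β = 197.8536°

wrap1=197.85_deg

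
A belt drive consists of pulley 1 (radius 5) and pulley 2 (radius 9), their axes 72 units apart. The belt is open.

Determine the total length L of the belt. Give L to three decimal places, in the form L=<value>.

L=188.205

open belt: β = asin((r2−r1)/C) = asin(4/72) = 3.1847°
wrap1 = π − 2β = 173.6305°
wrap2 = π + 2β = 186.3695°
tangent length = C·cosβ = 71.8888
L = r1·wrap1 + r2·wrap2 + 2·C·cosβ = 5·3.0304 + 9·3.2528 + 2·71.8888 = 188.2046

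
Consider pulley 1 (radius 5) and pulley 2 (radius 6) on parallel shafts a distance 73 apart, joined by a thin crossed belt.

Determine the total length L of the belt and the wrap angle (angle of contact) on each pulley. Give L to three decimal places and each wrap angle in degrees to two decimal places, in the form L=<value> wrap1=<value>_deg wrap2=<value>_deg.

crossed belt: β = asin((r1+r2)/C) = asin(11/73) = 8.6666°
wrap1 = wrap2 = π + 2β = 197.3332°
tangent length = C·cosβ = 72.1665
L = (r1+r2)·wrap + 2·C·cosβ = 11·3.4441 + 2·72.1665 = 182.2182

L=182.218 wrap1=197.33_deg wrap2=197.33_deg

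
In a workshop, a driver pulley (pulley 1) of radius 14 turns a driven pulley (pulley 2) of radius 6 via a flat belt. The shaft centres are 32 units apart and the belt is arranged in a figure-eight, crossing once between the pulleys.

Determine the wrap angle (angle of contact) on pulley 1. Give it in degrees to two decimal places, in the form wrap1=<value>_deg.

crossed belt: β = asin((r1+r2)/C) = asin(20/32) = 38.6822°
wrap1 = wrap2 = π + 2β = 257.3644°

wrap1=257.36_deg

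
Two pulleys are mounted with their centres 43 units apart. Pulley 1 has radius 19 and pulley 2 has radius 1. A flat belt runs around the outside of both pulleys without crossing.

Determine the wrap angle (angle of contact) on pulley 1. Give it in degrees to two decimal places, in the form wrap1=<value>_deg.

open belt: β = asin((r2−r1)/C) = asin(-18/43) = -24.7465°
wrap1 = π − 2β = 229.4930°
wrap2 = π + 2β = 130.5070°

wrap1=229.49_deg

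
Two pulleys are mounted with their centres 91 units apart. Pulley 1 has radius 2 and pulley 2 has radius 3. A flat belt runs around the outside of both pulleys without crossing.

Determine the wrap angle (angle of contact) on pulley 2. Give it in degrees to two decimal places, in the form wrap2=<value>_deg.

open belt: β = asin((r2−r1)/C) = asin(1/91) = 0.6296°
wrap1 = π − 2β = 178.7407°
wrap2 = π + 2β = 181.2593°

wrap2=181.26_deg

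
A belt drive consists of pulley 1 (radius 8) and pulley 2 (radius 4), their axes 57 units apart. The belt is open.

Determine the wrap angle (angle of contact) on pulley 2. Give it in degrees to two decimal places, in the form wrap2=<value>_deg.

open belt: β = asin((r2−r1)/C) = asin(-4/57) = -4.0241°
wrap1 = π − 2β = 188.0481°
wrap2 = π + 2β = 171.9519°

wrap2=171.95_deg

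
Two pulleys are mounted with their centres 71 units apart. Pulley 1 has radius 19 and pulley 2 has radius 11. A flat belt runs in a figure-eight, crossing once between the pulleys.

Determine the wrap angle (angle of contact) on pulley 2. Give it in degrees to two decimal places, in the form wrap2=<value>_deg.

wrap2=229.99_deg

crossed belt: β = asin((r1+r2)/C) = asin(30/71) = 24.9947°
wrap1 = wrap2 = π + 2β = 229.9895°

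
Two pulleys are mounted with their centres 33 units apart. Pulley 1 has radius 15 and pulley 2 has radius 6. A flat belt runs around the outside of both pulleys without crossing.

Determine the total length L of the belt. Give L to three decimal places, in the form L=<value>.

open belt: β = asin((r2−r1)/C) = asin(-9/33) = -15.8266°
wrap1 = π − 2β = 211.6532°
wrap2 = π + 2β = 148.3468°
tangent length = C·cosβ = 31.7490
L = r1·wrap1 + r2·wrap2 + 2·C·cosβ = 15·3.6940 + 6·2.5891 + 2·31.7490 = 134.4436

L=134.444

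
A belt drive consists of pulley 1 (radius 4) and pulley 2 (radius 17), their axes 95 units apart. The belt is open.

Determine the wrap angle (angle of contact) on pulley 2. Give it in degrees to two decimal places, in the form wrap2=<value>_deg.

open belt: β = asin((r2−r1)/C) = asin(13/95) = 7.8652°
wrap1 = π − 2β = 164.2697°
wrap2 = π + 2β = 195.7303°

wrap2=195.73_deg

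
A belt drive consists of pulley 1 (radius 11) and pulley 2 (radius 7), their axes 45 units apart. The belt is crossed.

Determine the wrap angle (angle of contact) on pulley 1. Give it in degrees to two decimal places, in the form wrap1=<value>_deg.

wrap1=227.16_deg

crossed belt: β = asin((r1+r2)/C) = asin(18/45) = 23.5782°
wrap1 = wrap2 = π + 2β = 227.1564°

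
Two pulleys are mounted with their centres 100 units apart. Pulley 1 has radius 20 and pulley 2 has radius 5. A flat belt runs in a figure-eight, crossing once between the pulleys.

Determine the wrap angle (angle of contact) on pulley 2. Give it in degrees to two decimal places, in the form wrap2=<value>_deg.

crossed belt: β = asin((r1+r2)/C) = asin(25/100) = 14.4775°
wrap1 = wrap2 = π + 2β = 208.9550°

wrap2=208.96_deg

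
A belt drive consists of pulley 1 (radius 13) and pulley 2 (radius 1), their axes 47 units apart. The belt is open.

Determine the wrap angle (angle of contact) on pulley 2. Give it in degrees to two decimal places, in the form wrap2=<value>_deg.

open belt: β = asin((r2−r1)/C) = asin(-12/47) = -14.7925°
wrap1 = π − 2β = 209.5850°
wrap2 = π + 2β = 150.4150°

wrap2=150.42_deg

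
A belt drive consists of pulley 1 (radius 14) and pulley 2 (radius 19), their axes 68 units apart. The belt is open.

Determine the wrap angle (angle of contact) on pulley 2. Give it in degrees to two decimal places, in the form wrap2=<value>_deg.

wrap2=188.43_deg

open belt: β = asin((r2−r1)/C) = asin(5/68) = 4.2167°
wrap1 = π − 2β = 171.5665°
wrap2 = π + 2β = 188.4335°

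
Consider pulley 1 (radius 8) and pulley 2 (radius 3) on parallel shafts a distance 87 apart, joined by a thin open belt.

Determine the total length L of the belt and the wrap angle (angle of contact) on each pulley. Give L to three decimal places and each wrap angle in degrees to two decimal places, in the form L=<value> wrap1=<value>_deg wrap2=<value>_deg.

open belt: β = asin((r2−r1)/C) = asin(-5/87) = -3.2947°
wrap1 = π − 2β = 186.5894°
wrap2 = π + 2β = 173.4106°
tangent length = C·cosβ = 86.8562
L = r1·wrap1 + r2·wrap2 + 2·C·cosβ = 8·3.2566 + 3·3.0266 + 2·86.8562 = 208.8450

L=208.845 wrap1=186.59_deg wrap2=173.41_deg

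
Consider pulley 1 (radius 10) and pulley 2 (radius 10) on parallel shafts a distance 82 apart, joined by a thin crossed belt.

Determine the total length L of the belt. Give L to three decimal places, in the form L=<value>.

crossed belt: β = asin((r1+r2)/C) = asin(20/82) = 14.1170°
wrap1 = wrap2 = π + 2β = 208.2340°
tangent length = C·cosβ = 79.5236
L = (r1+r2)·wrap + 2·C·cosβ = 20·3.6344 + 2·79.5236 = 231.7345

L=231.735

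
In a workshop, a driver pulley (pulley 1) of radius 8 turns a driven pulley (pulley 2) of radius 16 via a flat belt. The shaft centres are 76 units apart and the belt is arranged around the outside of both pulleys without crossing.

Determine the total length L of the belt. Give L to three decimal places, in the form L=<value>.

L=228.241

open belt: β = asin((r2−r1)/C) = asin(8/76) = 6.0423°
wrap1 = π − 2β = 167.9153°
wrap2 = π + 2β = 192.0847°
tangent length = C·cosβ = 75.5778
L = r1·wrap1 + r2·wrap2 + 2·C·cosβ = 8·2.9307 + 16·3.3525 + 2·75.5778 = 228.2411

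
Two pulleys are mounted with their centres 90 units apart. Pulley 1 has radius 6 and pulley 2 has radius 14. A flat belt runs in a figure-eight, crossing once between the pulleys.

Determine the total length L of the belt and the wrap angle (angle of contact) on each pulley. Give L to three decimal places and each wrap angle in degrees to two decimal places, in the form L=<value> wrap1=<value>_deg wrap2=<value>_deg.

crossed belt: β = asin((r1+r2)/C) = asin(20/90) = 12.8396°
wrap1 = wrap2 = π + 2β = 205.6792°
tangent length = C·cosβ = 87.7496
L = (r1+r2)·wrap + 2·C·cosβ = 20·3.5898 + 2·87.7496 = 247.2949

L=247.295 wrap1=205.68_deg wrap2=205.68_deg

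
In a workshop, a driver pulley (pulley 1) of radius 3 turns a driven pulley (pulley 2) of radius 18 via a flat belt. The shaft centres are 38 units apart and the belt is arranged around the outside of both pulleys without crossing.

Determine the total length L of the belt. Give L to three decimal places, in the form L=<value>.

open belt: β = asin((r2−r1)/C) = asin(15/38) = 23.2496°
wrap1 = π − 2β = 133.5009°
wrap2 = π + 2β = 226.4991°
tangent length = C·cosβ = 34.9142
L = r1·wrap1 + r2·wrap2 + 2·C·cosβ = 3·2.3300 + 18·3.9532 + 2·34.9142 = 147.9752

L=147.975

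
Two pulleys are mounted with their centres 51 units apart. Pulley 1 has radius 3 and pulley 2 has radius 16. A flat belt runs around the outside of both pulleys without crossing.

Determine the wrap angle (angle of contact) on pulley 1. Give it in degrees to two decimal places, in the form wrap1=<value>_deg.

open belt: β = asin((r2−r1)/C) = asin(13/51) = 14.7678°
wrap1 = π − 2β = 150.4644°
wrap2 = π + 2β = 209.5356°

wrap1=150.46_deg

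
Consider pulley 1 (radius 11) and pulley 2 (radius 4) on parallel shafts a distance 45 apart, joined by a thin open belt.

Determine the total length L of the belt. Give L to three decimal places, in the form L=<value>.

L=138.215

open belt: β = asin((r2−r1)/C) = asin(-7/45) = -8.9490°
wrap1 = π − 2β = 197.8980°
wrap2 = π + 2β = 162.1020°
tangent length = C·cosβ = 44.4522
L = r1·wrap1 + r2·wrap2 + 2·C·cosβ = 11·3.4540 + 4·2.8292 + 2·44.4522 = 138.2150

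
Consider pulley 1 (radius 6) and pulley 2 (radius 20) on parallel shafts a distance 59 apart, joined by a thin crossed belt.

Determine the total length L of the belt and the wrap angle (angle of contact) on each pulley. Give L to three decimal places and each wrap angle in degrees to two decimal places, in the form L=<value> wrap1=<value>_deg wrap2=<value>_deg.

L=211.336 wrap1=232.29_deg wrap2=232.29_deg

crossed belt: β = asin((r1+r2)/C) = asin(26/59) = 26.1471°
wrap1 = wrap2 = π + 2β = 232.2943°
tangent length = C·cosβ = 52.9623
L = (r1+r2)·wrap + 2·C·cosβ = 26·4.0543 + 2·52.9623 = 211.3363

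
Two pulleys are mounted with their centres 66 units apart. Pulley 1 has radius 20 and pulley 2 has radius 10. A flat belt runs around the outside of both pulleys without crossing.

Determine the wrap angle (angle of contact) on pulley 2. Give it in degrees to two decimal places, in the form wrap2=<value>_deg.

open belt: β = asin((r2−r1)/C) = asin(-10/66) = -8.7147°
wrap1 = π − 2β = 197.4295°
wrap2 = π + 2β = 162.5705°

wrap2=162.57_deg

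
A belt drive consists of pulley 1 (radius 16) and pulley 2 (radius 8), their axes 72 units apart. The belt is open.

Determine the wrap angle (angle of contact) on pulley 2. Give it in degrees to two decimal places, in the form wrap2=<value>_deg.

wrap2=167.24_deg

open belt: β = asin((r2−r1)/C) = asin(-8/72) = -6.3794°
wrap1 = π − 2β = 192.7587°
wrap2 = π + 2β = 167.2413°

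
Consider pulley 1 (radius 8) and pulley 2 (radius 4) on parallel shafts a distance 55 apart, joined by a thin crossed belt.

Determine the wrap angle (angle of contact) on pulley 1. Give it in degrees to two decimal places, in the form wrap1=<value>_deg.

wrap1=205.20_deg

crossed belt: β = asin((r1+r2)/C) = asin(12/55) = 12.6023°
wrap1 = wrap2 = π + 2β = 205.2045°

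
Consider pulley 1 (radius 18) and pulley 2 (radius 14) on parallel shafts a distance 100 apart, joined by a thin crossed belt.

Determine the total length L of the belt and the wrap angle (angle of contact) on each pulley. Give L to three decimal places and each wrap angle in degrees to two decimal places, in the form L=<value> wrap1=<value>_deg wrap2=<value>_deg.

crossed belt: β = asin((r1+r2)/C) = asin(32/100) = 18.6629°
wrap1 = wrap2 = π + 2β = 217.3258°
tangent length = C·cosβ = 94.7418
L = (r1+r2)·wrap + 2·C·cosβ = 32·3.7931 + 2·94.7418 = 310.8612

L=310.861 wrap1=217.33_deg wrap2=217.33_deg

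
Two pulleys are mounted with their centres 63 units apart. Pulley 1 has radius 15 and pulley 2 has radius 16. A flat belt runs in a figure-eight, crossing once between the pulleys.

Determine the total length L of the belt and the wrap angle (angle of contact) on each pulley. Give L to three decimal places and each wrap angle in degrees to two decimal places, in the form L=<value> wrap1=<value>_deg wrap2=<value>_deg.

L=238.976 wrap1=238.95_deg wrap2=238.95_deg

crossed belt: β = asin((r1+r2)/C) = asin(31/63) = 29.4763°
wrap1 = wrap2 = π + 2β = 238.9526°
tangent length = C·cosβ = 54.8452
L = (r1+r2)·wrap + 2·C·cosβ = 31·4.1705 + 2·54.8452 = 238.9763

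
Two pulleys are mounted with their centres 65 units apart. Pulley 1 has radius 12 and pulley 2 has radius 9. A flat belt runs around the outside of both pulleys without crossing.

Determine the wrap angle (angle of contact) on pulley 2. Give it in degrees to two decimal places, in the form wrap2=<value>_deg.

wrap2=174.71_deg

open belt: β = asin((r2−r1)/C) = asin(-3/65) = -2.6454°
wrap1 = π − 2β = 185.2907°
wrap2 = π + 2β = 174.7093°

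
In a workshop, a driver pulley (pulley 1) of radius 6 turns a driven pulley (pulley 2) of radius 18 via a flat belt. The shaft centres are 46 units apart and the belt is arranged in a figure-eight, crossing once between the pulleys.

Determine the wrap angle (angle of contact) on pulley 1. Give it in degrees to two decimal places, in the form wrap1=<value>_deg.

crossed belt: β = asin((r1+r2)/C) = asin(24/46) = 31.4490°
wrap1 = wrap2 = π + 2β = 242.8980°

wrap1=242.90_deg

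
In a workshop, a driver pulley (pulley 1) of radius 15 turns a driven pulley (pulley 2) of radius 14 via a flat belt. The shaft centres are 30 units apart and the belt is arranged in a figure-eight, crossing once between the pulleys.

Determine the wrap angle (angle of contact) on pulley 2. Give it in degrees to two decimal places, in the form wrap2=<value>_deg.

wrap2=330.33_deg

crossed belt: β = asin((r1+r2)/C) = asin(29/30) = 75.1649°
wrap1 = wrap2 = π + 2β = 330.3298°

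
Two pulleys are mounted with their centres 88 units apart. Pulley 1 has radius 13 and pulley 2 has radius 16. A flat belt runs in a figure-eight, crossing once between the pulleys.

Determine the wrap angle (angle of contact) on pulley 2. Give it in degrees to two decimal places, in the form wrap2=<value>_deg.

crossed belt: β = asin((r1+r2)/C) = asin(29/88) = 19.2412°
wrap1 = wrap2 = π + 2β = 218.4824°

wrap2=218.48_deg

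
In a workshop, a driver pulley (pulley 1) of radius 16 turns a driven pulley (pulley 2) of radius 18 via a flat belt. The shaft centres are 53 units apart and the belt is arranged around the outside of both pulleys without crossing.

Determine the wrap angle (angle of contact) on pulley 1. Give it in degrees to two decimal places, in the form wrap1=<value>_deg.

open belt: β = asin((r2−r1)/C) = asin(2/53) = 2.1626°
wrap1 = π − 2β = 175.6748°
wrap2 = π + 2β = 184.3252°

wrap1=175.67_deg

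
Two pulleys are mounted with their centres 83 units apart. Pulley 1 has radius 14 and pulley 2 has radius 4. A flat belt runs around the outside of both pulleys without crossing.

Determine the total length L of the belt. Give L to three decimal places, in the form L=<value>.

L=223.755

open belt: β = asin((r2−r1)/C) = asin(-10/83) = -6.9199°
wrap1 = π − 2β = 193.8398°
wrap2 = π + 2β = 166.1602°
tangent length = C·cosβ = 82.3954
L = r1·wrap1 + r2·wrap2 + 2·C·cosβ = 14·3.3831 + 4·2.9000 + 2·82.3954 = 223.7550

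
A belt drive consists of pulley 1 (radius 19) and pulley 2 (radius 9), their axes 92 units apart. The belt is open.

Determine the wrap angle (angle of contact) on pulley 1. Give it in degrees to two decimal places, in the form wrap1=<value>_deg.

open belt: β = asin((r2−r1)/C) = asin(-10/92) = -6.2401°
wrap1 = π − 2β = 192.4803°
wrap2 = π + 2β = 167.5197°

wrap1=192.48_deg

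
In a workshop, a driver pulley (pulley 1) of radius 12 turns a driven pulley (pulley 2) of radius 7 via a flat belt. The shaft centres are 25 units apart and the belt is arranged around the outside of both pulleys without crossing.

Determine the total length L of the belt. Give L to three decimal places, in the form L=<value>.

L=110.694

open belt: β = asin((r2−r1)/C) = asin(-5/25) = -11.5370°
wrap1 = π − 2β = 203.0739°
wrap2 = π + 2β = 156.9261°
tangent length = C·cosβ = 24.4949
L = r1·wrap1 + r2·wrap2 + 2·C·cosβ = 12·3.5443 + 7·2.7389 + 2·24.4949 = 110.6936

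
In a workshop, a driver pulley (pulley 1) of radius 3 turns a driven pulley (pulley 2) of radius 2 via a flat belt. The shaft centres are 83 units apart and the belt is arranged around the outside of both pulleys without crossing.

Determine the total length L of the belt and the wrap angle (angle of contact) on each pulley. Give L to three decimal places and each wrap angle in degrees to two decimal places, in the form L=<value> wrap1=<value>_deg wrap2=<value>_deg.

L=181.720 wrap1=181.38_deg wrap2=178.62_deg

open belt: β = asin((r2−r1)/C) = asin(-1/83) = -0.6903°
wrap1 = π − 2β = 181.3807°
wrap2 = π + 2β = 178.6193°
tangent length = C·cosβ = 82.9940
L = r1·wrap1 + r2·wrap2 + 2·C·cosβ = 3·3.1657 + 2·3.1175 + 2·82.9940 = 181.7200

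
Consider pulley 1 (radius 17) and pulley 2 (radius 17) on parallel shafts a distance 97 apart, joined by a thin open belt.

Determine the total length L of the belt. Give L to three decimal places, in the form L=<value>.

open belt: β = asin((r2−r1)/C) = asin(0/97) = 0.0000°
wrap1 = π − 2β = 180.0000°
wrap2 = π + 2β = 180.0000°
tangent length = C·cosβ = 97.0000
L = r1·wrap1 + r2·wrap2 + 2·C·cosβ = 17·3.1416 + 17·3.1416 + 2·97.0000 = 300.8142

L=300.814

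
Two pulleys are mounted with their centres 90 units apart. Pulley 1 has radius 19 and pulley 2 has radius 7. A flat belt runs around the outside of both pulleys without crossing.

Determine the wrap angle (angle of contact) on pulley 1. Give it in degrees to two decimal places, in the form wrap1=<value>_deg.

open belt: β = asin((r2−r1)/C) = asin(-12/90) = -7.6623°
wrap1 = π − 2β = 195.3245°
wrap2 = π + 2β = 164.6755°

wrap1=195.32_deg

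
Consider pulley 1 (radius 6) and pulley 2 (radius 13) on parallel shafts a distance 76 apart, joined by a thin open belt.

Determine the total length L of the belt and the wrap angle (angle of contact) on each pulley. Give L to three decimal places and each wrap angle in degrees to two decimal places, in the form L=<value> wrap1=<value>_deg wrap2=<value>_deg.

open belt: β = asin((r2−r1)/C) = asin(7/76) = 5.2847°
wrap1 = π − 2β = 169.4305°
wrap2 = π + 2β = 190.5695°
tangent length = C·cosβ = 75.6769
L = r1·wrap1 + r2·wrap2 + 2·C·cosβ = 6·2.9571 + 13·3.3261 + 2·75.6769 = 212.3355

L=212.335 wrap1=169.43_deg wrap2=190.57_deg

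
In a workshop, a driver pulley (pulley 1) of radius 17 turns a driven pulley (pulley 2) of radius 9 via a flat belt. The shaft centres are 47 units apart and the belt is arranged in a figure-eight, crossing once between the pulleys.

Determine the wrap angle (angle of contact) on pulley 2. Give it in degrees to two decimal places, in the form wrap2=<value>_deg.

crossed belt: β = asin((r1+r2)/C) = asin(26/47) = 33.5862°
wrap1 = wrap2 = π + 2β = 247.1725°

wrap2=247.17_deg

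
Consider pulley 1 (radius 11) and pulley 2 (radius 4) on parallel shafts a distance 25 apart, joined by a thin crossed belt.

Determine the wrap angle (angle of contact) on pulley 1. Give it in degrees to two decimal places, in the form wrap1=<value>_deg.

wrap1=253.74_deg

crossed belt: β = asin((r1+r2)/C) = asin(15/25) = 36.8699°
wrap1 = wrap2 = π + 2β = 253.7398°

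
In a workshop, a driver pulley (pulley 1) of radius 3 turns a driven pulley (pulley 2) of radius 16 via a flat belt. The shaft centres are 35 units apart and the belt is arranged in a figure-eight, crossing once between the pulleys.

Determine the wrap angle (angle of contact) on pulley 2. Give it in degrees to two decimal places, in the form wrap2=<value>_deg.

wrap2=245.76_deg

crossed belt: β = asin((r1+r2)/C) = asin(19/35) = 32.8783°
wrap1 = wrap2 = π + 2β = 245.7567°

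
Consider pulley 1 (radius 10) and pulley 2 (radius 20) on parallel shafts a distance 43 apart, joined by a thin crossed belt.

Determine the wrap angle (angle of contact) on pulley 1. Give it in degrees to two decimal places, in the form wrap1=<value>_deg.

crossed belt: β = asin((r1+r2)/C) = asin(30/43) = 44.2407°
wrap1 = wrap2 = π + 2β = 268.4814°

wrap1=268.48_deg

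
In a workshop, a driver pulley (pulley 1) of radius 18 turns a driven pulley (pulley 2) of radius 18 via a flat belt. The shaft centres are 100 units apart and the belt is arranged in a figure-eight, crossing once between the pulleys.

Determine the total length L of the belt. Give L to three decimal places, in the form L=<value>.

L=326.203

crossed belt: β = asin((r1+r2)/C) = asin(36/100) = 21.1002°
wrap1 = wrap2 = π + 2β = 222.2004°
tangent length = C·cosβ = 93.2952
L = (r1+r2)·wrap + 2·C·cosβ = 36·3.8781 + 2·93.2952 = 326.2031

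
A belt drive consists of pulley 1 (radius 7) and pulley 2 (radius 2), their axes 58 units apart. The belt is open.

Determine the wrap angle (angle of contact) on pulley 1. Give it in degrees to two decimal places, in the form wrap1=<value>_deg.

open belt: β = asin((r2−r1)/C) = asin(-5/58) = -4.9454°
wrap1 = π − 2β = 189.8909°
wrap2 = π + 2β = 170.1091°

wrap1=189.89_deg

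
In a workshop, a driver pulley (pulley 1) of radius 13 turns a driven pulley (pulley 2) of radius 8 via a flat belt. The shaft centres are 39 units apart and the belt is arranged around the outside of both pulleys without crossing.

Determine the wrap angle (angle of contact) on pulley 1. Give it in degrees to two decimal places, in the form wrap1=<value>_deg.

open belt: β = asin((r2−r1)/C) = asin(-5/39) = -7.3659°
wrap1 = π − 2β = 194.7318°
wrap2 = π + 2β = 165.2682°

wrap1=194.73_deg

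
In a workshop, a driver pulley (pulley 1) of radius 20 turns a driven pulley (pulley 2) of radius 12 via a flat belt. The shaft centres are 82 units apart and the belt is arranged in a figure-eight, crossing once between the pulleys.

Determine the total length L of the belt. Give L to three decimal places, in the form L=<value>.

L=277.185

crossed belt: β = asin((r1+r2)/C) = asin(32/82) = 22.9697°
wrap1 = wrap2 = π + 2β = 225.9394°
tangent length = C·cosβ = 75.4983
L = (r1+r2)·wrap + 2·C·cosβ = 32·3.9434 + 2·75.4983 = 277.1850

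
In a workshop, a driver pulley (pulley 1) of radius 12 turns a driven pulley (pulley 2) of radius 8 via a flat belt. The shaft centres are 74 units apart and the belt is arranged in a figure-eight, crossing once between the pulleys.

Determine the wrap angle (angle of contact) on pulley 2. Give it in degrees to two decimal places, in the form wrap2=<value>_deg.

wrap2=211.36_deg

crossed belt: β = asin((r1+r2)/C) = asin(20/74) = 15.6804°
wrap1 = wrap2 = π + 2β = 211.3607°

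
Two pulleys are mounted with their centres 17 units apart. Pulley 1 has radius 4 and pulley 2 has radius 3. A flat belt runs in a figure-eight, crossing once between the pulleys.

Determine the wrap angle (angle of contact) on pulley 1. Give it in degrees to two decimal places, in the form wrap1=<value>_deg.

wrap1=228.63_deg

crossed belt: β = asin((r1+r2)/C) = asin(7/17) = 24.3157°
wrap1 = wrap2 = π + 2β = 228.6315°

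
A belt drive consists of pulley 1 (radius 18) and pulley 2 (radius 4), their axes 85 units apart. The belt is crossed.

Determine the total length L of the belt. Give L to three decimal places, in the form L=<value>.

crossed belt: β = asin((r1+r2)/C) = asin(22/85) = 15.0003°
wrap1 = wrap2 = π + 2β = 210.0005°
tangent length = C·cosβ = 82.1036
L = (r1+r2)·wrap + 2·C·cosβ = 22·3.6652 + 2·82.1036 = 244.8416

L=244.842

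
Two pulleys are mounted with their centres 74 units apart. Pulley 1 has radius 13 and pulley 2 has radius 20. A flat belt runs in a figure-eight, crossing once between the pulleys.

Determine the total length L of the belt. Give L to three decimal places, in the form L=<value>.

L=266.649

crossed belt: β = asin((r1+r2)/C) = asin(33/74) = 26.4839°
wrap1 = wrap2 = π + 2β = 232.9678°
tangent length = C·cosβ = 66.2344
L = (r1+r2)·wrap + 2·C·cosβ = 33·4.0661 + 2·66.2344 = 266.6487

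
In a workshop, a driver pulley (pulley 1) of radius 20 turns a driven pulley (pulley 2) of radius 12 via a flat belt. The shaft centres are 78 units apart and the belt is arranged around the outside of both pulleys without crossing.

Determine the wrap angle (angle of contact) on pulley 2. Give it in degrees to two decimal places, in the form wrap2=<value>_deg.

open belt: β = asin((r2−r1)/C) = asin(-8/78) = -5.8868°
wrap1 = π − 2β = 191.7737°
wrap2 = π + 2β = 168.2263°

wrap2=168.23_deg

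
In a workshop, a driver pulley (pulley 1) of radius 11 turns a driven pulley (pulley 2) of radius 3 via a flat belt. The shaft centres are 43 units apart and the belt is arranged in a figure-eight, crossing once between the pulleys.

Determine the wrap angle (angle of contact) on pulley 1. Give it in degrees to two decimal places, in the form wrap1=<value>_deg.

crossed belt: β = asin((r1+r2)/C) = asin(14/43) = 19.0008°
wrap1 = wrap2 = π + 2β = 218.0016°

wrap1=218.00_deg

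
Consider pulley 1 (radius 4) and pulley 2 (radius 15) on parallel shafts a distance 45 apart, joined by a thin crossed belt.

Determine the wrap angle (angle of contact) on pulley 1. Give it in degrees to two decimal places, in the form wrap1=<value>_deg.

crossed belt: β = asin((r1+r2)/C) = asin(19/45) = 24.9750°
wrap1 = wrap2 = π + 2β = 229.9499°

wrap1=229.95_deg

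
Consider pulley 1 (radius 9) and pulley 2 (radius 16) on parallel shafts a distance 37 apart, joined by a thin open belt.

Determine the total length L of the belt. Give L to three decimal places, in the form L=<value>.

open belt: β = asin((r2−r1)/C) = asin(7/37) = 10.9055°
wrap1 = π − 2β = 158.1891°
wrap2 = π + 2β = 201.8109°
tangent length = C·cosβ = 36.3318
L = r1·wrap1 + r2·wrap2 + 2·C·cosβ = 9·2.7609 + 16·3.5223 + 2·36.3318 = 153.8681

L=153.868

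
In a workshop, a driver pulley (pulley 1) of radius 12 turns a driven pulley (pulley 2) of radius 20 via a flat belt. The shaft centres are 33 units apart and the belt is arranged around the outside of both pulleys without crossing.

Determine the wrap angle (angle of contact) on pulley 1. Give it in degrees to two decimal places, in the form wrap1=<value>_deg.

open belt: β = asin((r2−r1)/C) = asin(8/33) = 14.0297°
wrap1 = π − 2β = 151.9407°
wrap2 = π + 2β = 208.0593°

wrap1=151.94_deg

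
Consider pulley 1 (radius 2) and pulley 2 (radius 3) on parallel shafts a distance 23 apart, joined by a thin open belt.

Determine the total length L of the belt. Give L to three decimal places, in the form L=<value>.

L=61.751

open belt: β = asin((r2−r1)/C) = asin(1/23) = 2.4919°
wrap1 = π − 2β = 175.0162°
wrap2 = π + 2β = 184.9838°
tangent length = C·cosβ = 22.9783
L = r1·wrap1 + r2·wrap2 + 2·C·cosβ = 2·3.0546 + 3·3.2286 + 2·22.9783 = 61.7514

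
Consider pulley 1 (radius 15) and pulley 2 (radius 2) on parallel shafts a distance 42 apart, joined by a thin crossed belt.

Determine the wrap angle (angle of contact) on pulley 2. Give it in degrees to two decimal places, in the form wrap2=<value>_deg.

wrap2=227.75_deg

crossed belt: β = asin((r1+r2)/C) = asin(17/42) = 23.8762°
wrap1 = wrap2 = π + 2β = 227.7524°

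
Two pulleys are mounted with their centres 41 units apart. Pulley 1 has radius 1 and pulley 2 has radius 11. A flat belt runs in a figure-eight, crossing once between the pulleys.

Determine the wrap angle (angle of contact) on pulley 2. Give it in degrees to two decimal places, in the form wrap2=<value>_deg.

wrap2=214.04_deg

crossed belt: β = asin((r1+r2)/C) = asin(12/41) = 17.0186°
wrap1 = wrap2 = π + 2β = 214.0373°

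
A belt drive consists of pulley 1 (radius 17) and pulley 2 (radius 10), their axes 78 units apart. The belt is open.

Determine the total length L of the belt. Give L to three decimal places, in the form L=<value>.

L=241.452

open belt: β = asin((r2−r1)/C) = asin(-7/78) = -5.1489°
wrap1 = π − 2β = 190.2977°
wrap2 = π + 2β = 169.7023°
tangent length = C·cosβ = 77.6853
L = r1·wrap1 + r2·wrap2 + 2·C·cosβ = 17·3.3213 + 10·2.9619 + 2·77.6853 = 241.4516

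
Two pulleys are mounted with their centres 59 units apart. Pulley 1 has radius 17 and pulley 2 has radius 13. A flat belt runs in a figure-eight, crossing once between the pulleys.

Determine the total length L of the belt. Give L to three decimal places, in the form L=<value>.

L=227.860

crossed belt: β = asin((r1+r2)/C) = asin(30/59) = 30.5623°
wrap1 = wrap2 = π + 2β = 241.1246°
tangent length = C·cosβ = 50.8035
L = (r1+r2)·wrap + 2·C·cosβ = 30·4.2084 + 2·50.8035 = 227.8596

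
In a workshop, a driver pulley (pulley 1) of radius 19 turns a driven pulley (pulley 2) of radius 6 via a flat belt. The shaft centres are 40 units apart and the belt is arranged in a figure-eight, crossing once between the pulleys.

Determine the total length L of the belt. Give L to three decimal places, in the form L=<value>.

crossed belt: β = asin((r1+r2)/C) = asin(25/40) = 38.6822°
wrap1 = wrap2 = π + 2β = 257.3644°
tangent length = C·cosβ = 31.2250
L = (r1+r2)·wrap + 2·C·cosβ = 25·4.4919 + 2·31.2250 = 174.7464

L=174.746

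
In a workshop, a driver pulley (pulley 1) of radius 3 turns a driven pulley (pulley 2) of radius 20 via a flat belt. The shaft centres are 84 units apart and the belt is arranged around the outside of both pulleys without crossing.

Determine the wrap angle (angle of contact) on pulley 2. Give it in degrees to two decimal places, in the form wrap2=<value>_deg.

wrap2=203.35_deg

open belt: β = asin((r2−r1)/C) = asin(17/84) = 11.6762°
wrap1 = π − 2β = 156.6475°
wrap2 = π + 2β = 203.3525°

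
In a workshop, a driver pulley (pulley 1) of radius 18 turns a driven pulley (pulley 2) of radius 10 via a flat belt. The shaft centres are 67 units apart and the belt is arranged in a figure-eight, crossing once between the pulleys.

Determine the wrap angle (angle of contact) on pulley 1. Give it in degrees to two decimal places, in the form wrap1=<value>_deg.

crossed belt: β = asin((r1+r2)/C) = asin(28/67) = 24.7027°
wrap1 = wrap2 = π + 2β = 229.4055°

wrap1=229.41_deg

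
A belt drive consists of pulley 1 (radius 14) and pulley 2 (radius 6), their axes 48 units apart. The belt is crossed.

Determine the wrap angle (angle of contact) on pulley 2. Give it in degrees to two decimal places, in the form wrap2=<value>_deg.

wrap2=229.25_deg

crossed belt: β = asin((r1+r2)/C) = asin(20/48) = 24.6243°
wrap1 = wrap2 = π + 2β = 229.2486°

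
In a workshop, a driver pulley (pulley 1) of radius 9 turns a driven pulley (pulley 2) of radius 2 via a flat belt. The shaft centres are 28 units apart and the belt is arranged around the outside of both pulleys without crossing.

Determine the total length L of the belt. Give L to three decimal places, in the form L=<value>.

open belt: β = asin((r2−r1)/C) = asin(-7/28) = -14.4775°
wrap1 = π − 2β = 208.9550°
wrap2 = π + 2β = 151.0450°
tangent length = C·cosβ = 27.1109
L = r1·wrap1 + r2·wrap2 + 2·C·cosβ = 9·3.6470 + 2·2.6362 + 2·27.1109 = 92.3168

L=92.317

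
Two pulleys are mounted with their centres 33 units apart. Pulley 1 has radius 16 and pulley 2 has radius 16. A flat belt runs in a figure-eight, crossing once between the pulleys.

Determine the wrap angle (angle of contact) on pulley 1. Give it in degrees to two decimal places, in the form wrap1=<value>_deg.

wrap1=331.72_deg

crossed belt: β = asin((r1+r2)/C) = asin(32/33) = 75.8589°
wrap1 = wrap2 = π + 2β = 331.7178°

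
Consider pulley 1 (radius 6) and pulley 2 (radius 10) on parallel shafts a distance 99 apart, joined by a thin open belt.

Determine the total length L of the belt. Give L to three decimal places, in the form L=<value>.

L=248.427

open belt: β = asin((r2−r1)/C) = asin(4/99) = 2.3156°
wrap1 = π − 2β = 175.3688°
wrap2 = π + 2β = 184.6312°
tangent length = C·cosβ = 98.9192
L = r1·wrap1 + r2·wrap2 + 2·C·cosβ = 6·3.0608 + 10·3.2224 + 2·98.9192 = 248.4271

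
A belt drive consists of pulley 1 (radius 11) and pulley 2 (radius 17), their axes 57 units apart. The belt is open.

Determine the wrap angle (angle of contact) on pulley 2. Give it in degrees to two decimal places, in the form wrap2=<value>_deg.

wrap2=192.08_deg

open belt: β = asin((r2−r1)/C) = asin(6/57) = 6.0423°
wrap1 = π − 2β = 167.9153°
wrap2 = π + 2β = 192.0847°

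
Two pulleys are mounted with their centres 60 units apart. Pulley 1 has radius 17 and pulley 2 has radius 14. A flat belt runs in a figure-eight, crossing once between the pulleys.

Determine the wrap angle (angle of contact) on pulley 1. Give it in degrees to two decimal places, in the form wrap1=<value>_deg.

crossed belt: β = asin((r1+r2)/C) = asin(31/60) = 31.1089°
wrap1 = wrap2 = π + 2β = 242.2178°

wrap1=242.22_deg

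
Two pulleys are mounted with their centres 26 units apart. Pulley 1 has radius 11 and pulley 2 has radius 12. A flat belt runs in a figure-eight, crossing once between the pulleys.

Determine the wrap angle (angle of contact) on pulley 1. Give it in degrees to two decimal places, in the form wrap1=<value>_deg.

crossed belt: β = asin((r1+r2)/C) = asin(23/26) = 62.2042°
wrap1 = wrap2 = π + 2β = 304.4085°

wrap1=304.41_deg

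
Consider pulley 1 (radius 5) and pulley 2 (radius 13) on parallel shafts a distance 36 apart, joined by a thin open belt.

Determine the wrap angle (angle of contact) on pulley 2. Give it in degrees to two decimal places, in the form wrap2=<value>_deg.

open belt: β = asin((r2−r1)/C) = asin(8/36) = 12.8396°
wrap1 = π − 2β = 154.3208°
wrap2 = π + 2β = 205.6792°

wrap2=205.68_deg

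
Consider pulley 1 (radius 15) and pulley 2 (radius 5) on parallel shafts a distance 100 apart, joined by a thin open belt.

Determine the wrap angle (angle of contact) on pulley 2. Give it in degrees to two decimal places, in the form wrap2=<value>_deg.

wrap2=168.52_deg

open belt: β = asin((r2−r1)/C) = asin(-10/100) = -5.7392°
wrap1 = π − 2β = 191.4783°
wrap2 = π + 2β = 168.5217°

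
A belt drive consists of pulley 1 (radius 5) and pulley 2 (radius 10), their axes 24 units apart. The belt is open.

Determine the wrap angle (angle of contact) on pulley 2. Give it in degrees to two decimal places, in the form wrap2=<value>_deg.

open belt: β = asin((r2−r1)/C) = asin(5/24) = 12.0247°
wrap1 = π − 2β = 155.9506°
wrap2 = π + 2β = 204.0494°

wrap2=204.05_deg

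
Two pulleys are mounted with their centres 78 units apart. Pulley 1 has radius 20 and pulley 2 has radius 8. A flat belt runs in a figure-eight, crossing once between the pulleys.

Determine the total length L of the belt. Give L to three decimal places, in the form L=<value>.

L=254.128

crossed belt: β = asin((r1+r2)/C) = asin(28/78) = 21.0372°
wrap1 = wrap2 = π + 2β = 222.0744°
tangent length = C·cosβ = 72.8011
L = (r1+r2)·wrap + 2·C·cosβ = 28·3.8759 + 2·72.8011 = 254.1282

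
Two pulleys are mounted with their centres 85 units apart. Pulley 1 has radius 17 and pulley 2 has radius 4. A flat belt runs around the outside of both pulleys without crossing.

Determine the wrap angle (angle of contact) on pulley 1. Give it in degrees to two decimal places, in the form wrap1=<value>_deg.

wrap1=197.59_deg

open belt: β = asin((r2−r1)/C) = asin(-13/85) = -8.7974°
wrap1 = π − 2β = 197.5948°
wrap2 = π + 2β = 162.4052°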